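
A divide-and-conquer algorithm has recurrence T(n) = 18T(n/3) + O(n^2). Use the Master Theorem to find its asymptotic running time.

Master Theorem for T(n) = 18T(n/3) + O(n^2):

a = 18, b = 3, c = 2
log_b(a) = log_3(18) = 2.6309

Case 1: c = 2 < log_3(18) = 2.6309
T(n) = O(n^(log_3 18))

For T(n) = 18T(n/3) + O(n^2): log_3(18) = 2.6309. This is Case 1 of the Master Theorem (c < log_b(a), work dominated by leaves), giving O(n^(log_3 18)).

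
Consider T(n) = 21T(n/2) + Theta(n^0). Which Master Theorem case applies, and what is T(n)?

Master Theorem for T(n) = 21T(n/2) + O(n^0):

a = 21, b = 2, c = 0
log_b(a) = log_2(21) = 4.3923

Case 1: c = 0 < log_2(21) = 4.3923
T(n) = O(n^(log_2 21))

For T(n) = 21T(n/2) + O(n^0): log_2(21) = 4.3923. This is Case 1 of the Master Theorem (c < log_b(a), work dominated by leaves), giving O(n^(log_2 21)).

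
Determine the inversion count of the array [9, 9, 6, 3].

Finding inversions in [9, 9, 6, 3]:

(0, 2): arr[0]=9 > arr[2]=6
(0, 3): arr[0]=9 > arr[3]=3
(1, 2): arr[1]=9 > arr[2]=6
(1, 3): arr[1]=9 > arr[3]=3
(2, 3): arr[2]=6 > arr[3]=3

Total inversions: 5

The array has 5 inversion(s): (0,2), (0,3), (1,2), (1,3), (2,3). Each pair (i,j) satisfies i < j and arr[i] > arr[j].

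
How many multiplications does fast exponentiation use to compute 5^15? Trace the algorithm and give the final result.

Computing 5^15 by squaring (build up from 5^1; each line after the first costs one multiplication):

5^1 = 5
5^2 = (5^1)^2 = 5^2 = 25
5^3 = 5 * 5^2 = 5 * 25 = 125
5^6 = (5^3)^2 = 125^2 = 15625
5^7 = 5 * 5^6 = 5 * 15625 = 78125
5^14 = (5^7)^2 = 78125^2 = 6103515625
5^15 = 5 * 5^14 = 5 * 6103515625 = 30517578125

Result: 30517578125
Multiplications needed: 6 (6 lines after 5^1)

5^15 = 30517578125. Using exponentiation by squaring, this requires 6 multiplications. The key idea: if the exponent is even, square the half-power; if odd, multiply by the base once.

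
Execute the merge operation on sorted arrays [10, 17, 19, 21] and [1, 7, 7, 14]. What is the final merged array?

Merging process:

Compare 10 vs 1: take 1 from right. Merged: [1]
Compare 10 vs 7: take 7 from right. Merged: [1, 7]
Compare 10 vs 7: take 7 from right. Merged: [1, 7, 7]
Compare 10 vs 14: take 10 from left. Merged: [1, 7, 7, 10]
Compare 17 vs 14: take 14 from right. Merged: [1, 7, 7, 10, 14]
Append remaining from left: [17, 19, 21]. Merged: [1, 7, 7, 10, 14, 17, 19, 21]

Final merged array: [1, 7, 7, 10, 14, 17, 19, 21]
Total comparisons: 5

The merged array is [1, 7, 7, 10, 14, 17, 19, 21], requiring 5 comparisons. The merge step runs in O(n) time where n is the total number of elements.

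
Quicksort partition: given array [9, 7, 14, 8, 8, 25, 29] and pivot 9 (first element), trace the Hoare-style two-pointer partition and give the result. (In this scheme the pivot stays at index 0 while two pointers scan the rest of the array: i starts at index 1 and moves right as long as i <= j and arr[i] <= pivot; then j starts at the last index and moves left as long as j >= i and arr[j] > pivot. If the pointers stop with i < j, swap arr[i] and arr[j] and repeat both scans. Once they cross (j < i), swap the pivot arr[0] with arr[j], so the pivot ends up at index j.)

Hoare-style two-pointer partition with pivot = 9:

Initial array: [9, 7, 14, 8, 8, 25, 29]

Pointers start at i = 1, j = 6.
i stops at index 2 (arr[2]=14 > 9), j stops at index 4 (arr[4]=8 <= 9): swap arr[2] and arr[4], array becomes [9, 7, 8, 8, 14, 25, 29]
i ends at 4, j ends at 3: the pointers have crossed (j < i), so scanning stops.

Swap pivot arr[0] with arr[3] to place pivot at position 3: [8, 7, 8, 9, 14, 25, 29]
Pivot position: 3

After partitioning with pivot 9, the array becomes [8, 7, 8, 9, 14, 25, 29]. The pivot is placed at index 3. All elements to the left of the pivot are <= 9, and all elements to the right are > 9.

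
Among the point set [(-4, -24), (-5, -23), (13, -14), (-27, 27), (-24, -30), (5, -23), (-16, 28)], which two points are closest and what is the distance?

Computing all pairwise distances among 7 points:

d((-4, -24), (-5, -23)) = 1.4142 <-- minimum
d((-4, -24), (13, -14)) = 19.7231
d((-4, -24), (-27, 27)) = 55.9464
d((-4, -24), (-24, -30)) = 20.8806
d((-4, -24), (5, -23)) = 9.0554
d((-4, -24), (-16, 28)) = 53.3667
d((-5, -23), (13, -14)) = 20.1246
d((-5, -23), (-27, 27)) = 54.626
d((-5, -23), (-24, -30)) = 20.2485
d((-5, -23), (5, -23)) = 10.0
d((-5, -23), (-16, 28)) = 52.1728
d((13, -14), (-27, 27)) = 57.28
d((13, -14), (-24, -30)) = 40.3113
d((13, -14), (5, -23)) = 12.0416
d((13, -14), (-16, 28)) = 51.0392
d((-27, 27), (-24, -30)) = 57.0789
d((-27, 27), (5, -23)) = 59.3633
d((-27, 27), (-16, 28)) = 11.0454
d((-24, -30), (5, -23)) = 29.8329
d((-24, -30), (-16, 28)) = 58.5491
d((5, -23), (-16, 28)) = 55.1543

Closest pair: (-4, -24) and (-5, -23) with distance 1.4142

The closest pair is (-4, -24) and (-5, -23) with Euclidean distance 1.4142. For 7 points, brute-force pairwise comparison is shown above. For large n, the divide-and-conquer algorithm (sort by x, recurse on halves, check the dividing strip) achieves O(n log n).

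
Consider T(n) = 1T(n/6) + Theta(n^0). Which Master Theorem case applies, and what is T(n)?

Master Theorem for T(n) = 1T(n/6) + O(n^0):

a = 1, b = 6, c = 0
log_b(a) = log_6(1) = 0.0000

Case 2: c = 0 = log_6(1) = 0.0000
T(n) = O(n^0 log n) = O(log n)

For T(n) = 1T(n/6) + O(n^0): log_6(1) = 0.0000. This is Case 2 of the Master Theorem (c = log_b(a), equal work at all levels), giving O(log n).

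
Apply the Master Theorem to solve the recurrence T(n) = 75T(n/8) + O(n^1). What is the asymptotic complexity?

Master Theorem for T(n) = 75T(n/8) + O(n^1):

a = 75, b = 8, c = 1
log_b(a) = log_8(75) = 2.0763

Case 1: c = 1 < log_8(75) = 2.0763
T(n) = O(n^(log_8 75))

For T(n) = 75T(n/8) + O(n^1): log_8(75) = 2.0763. This is Case 1 of the Master Theorem (c < log_b(a), work dominated by leaves), giving O(n^(log_8 75)).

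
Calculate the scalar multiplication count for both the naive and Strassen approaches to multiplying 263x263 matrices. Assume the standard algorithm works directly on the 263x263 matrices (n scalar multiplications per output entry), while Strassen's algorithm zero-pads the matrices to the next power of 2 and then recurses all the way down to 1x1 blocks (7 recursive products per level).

Matrix multiplication for 263x263 matrices:

Strassen's algorithm requires power-of-2 dimensions. Pad 263x263 to 512x512 (next power of 2).

Standard algorithm: 263^3 = 18191447 multiplications
Strassen's algorithm: 7^(log2(512)) = 7^9 = 40353607 multiplications
Difference: 18191447 - 40353607 = -22162160 (Strassen uses MORE here due to padding overhead — for small or just-over-power-of-2 n, padding can outweigh the per-level savings)

Standard: 18191447 multiplications (263^3). Strassen: 40353607 multiplications (7^9, after padding to 512x512). Strassen reduces 8 recursive multiplications to 7 at each level.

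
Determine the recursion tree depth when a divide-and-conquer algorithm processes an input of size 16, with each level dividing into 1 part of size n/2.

For divide and conquer with division factor 2:

Problem sizes at each level:
Level 0: 16
Level 1: 8
Level 2: 4
Level 3: 2
Level 4: 1

The root is level 0 and the size-1 base case is level 4 (the tree spans levels 0 through 4, i.e. 5 levels counting the root), so the depth is the number of divisions: log_2(16) = 4

The recursion tree depth is log_2(16) = 4. At each level, the problem size is divided by 2, so it takes 4 divisions to reduce to a base case of size 1. The algorithm makes 1 recursive call at each level.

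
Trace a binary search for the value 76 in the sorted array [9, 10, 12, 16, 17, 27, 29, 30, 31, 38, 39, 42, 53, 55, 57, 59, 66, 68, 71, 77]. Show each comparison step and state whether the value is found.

Binary search for 76 in [9, 10, 12, 16, 17, 27, 29, 30, 31, 38, 39, 42, 53, 55, 57, 59, 66, 68, 71, 77]:

lo=0, hi=19, mid=9, arr[mid]=38 -> 38 < 76, search right half
lo=10, hi=19, mid=14, arr[mid]=57 -> 57 < 76, search right half
lo=15, hi=19, mid=17, arr[mid]=68 -> 68 < 76, search right half
lo=18, hi=19, mid=18, arr[mid]=71 -> 71 < 76, search right half
lo=19, hi=19, mid=19, arr[mid]=77 -> 77 > 76, search left half
lo=19 > hi=18, target 76 not found

Binary search determines that 76 is not in the array after 5 comparisons. The search space was exhausted without finding the target.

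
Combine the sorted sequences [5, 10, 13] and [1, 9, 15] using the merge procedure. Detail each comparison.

Merging process:

Compare 5 vs 1: take 1 from right. Merged: [1]
Compare 5 vs 9: take 5 from left. Merged: [1, 5]
Compare 10 vs 9: take 9 from right. Merged: [1, 5, 9]
Compare 10 vs 15: take 10 from left. Merged: [1, 5, 9, 10]
Compare 13 vs 15: take 13 from left. Merged: [1, 5, 9, 10, 13]
Append remaining from right: [15]. Merged: [1, 5, 9, 10, 13, 15]

Final merged array: [1, 5, 9, 10, 13, 15]
Total comparisons: 5

The merged array is [1, 5, 9, 10, 13, 15], requiring 5 comparisons. The merge step runs in O(n) time where n is the total number of elements.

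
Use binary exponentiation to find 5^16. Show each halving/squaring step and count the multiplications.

Computing 5^16 by squaring (build up from 5^1; each line after the first costs one multiplication):

5^1 = 5
5^2 = (5^1)^2 = 5^2 = 25
5^4 = (5^2)^2 = 25^2 = 625
5^8 = (5^4)^2 = 625^2 = 390625
5^16 = (5^8)^2 = 390625^2 = 152587890625

Result: 152587890625
Multiplications needed: 4 (4 lines after 5^1)

5^16 = 152587890625. Using exponentiation by squaring, this requires 4 multiplications. The key idea: if the exponent is even, square the half-power; if odd, multiply by the base once.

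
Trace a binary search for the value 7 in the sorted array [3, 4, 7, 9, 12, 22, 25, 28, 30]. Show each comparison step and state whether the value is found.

Binary search for 7 in [3, 4, 7, 9, 12, 22, 25, 28, 30]:

lo=0, hi=8, mid=4, arr[mid]=12 -> 12 > 7, search left half
lo=0, hi=3, mid=1, arr[mid]=4 -> 4 < 7, search right half
lo=2, hi=3, mid=2, arr[mid]=7 -> Found target at index 2!

Binary search finds 7 at index 2 after 3 comparisons. The search repeatedly halves the search space by comparing with the middle element.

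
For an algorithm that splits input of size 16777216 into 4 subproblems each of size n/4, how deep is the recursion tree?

For divide and conquer with division factor 4:

Problem sizes at each level:
Level 0: 16777216
Level 1: 4194304
Level 2: 1048576
Level 3: 262144
Level 4: 65536
Level 5: 16384
Level 6: 4096
Level 7: 1024
Level 8: 256
Level 9: 64
Level 10: 16
Level 11: 4
Level 12: 1

The root is level 0 and the size-1 base case is level 12 (the tree spans levels 0 through 12, i.e. 13 levels counting the root), so the depth is the number of divisions: log_4(16777216) = 12

The recursion tree depth is log_4(16777216) = 12. At each level, the problem size is divided by 4, so it takes 12 divisions to reduce to a base case of size 1. The algorithm makes 4 recursive calls at each level.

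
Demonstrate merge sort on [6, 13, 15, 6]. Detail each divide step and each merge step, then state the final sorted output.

Merge sort trace:

Split: [6, 13, 15, 6] -> [6, 13] and [15, 6]
  Split: [6, 13] -> [6] and [13]
  Merge: [6] + [13] -> [6, 13]
  Split: [15, 6] -> [15] and [6]
  Merge: [15] + [6] -> [6, 15]
Merge: [6, 13] + [6, 15] -> [6, 6, 13, 15]

Final sorted array: [6, 6, 13, 15]

The merge sort proceeds by recursively splitting the array and merging sorted halves.
After all merges, the sorted array is [6, 6, 13, 15].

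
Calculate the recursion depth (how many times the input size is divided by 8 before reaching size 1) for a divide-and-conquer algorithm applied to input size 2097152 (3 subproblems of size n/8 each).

For divide and conquer with division factor 8:

Problem sizes at each level:
Level 0: 2097152
Level 1: 262144
Level 2: 32768
Level 3: 4096
Level 4: 512
Level 5: 64
Level 6: 8
Level 7: 1

The root is level 0 and the size-1 base case is level 7 (the tree spans levels 0 through 7, i.e. 8 levels counting the root), so the depth is the number of divisions: log_8(2097152) = 7

The recursion tree depth is log_8(2097152) = 7. At each level, the problem size is divided by 8, so it takes 7 divisions to reduce to a base case of size 1. The algorithm makes 3 recursive calls at each level.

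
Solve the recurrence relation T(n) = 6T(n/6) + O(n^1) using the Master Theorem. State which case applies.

Master Theorem for T(n) = 6T(n/6) + O(n^1):

a = 6, b = 6, c = 1
log_b(a) = log_6(6) = 1.0000

Case 2: c = 1 = log_6(6) = 1.0000
T(n) = O(n^1 log n) = O(n log n)

For T(n) = 6T(n/6) + O(n^1): log_6(6) = 1.0000. This is Case 2 of the Master Theorem (c = log_b(a), equal work at all levels), giving O(n log n).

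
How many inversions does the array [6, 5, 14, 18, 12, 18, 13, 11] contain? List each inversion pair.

Finding inversions in [6, 5, 14, 18, 12, 18, 13, 11]:

(0, 1): arr[0]=6 > arr[1]=5
(2, 4): arr[2]=14 > arr[4]=12
(2, 6): arr[2]=14 > arr[6]=13
(2, 7): arr[2]=14 > arr[7]=11
(3, 4): arr[3]=18 > arr[4]=12
(3, 6): arr[3]=18 > arr[6]=13
(3, 7): arr[3]=18 > arr[7]=11
(4, 7): arr[4]=12 > arr[7]=11
(5, 6): arr[5]=18 > arr[6]=13
(5, 7): arr[5]=18 > arr[7]=11
(6, 7): arr[6]=13 > arr[7]=11

Total inversions: 11

The array has 11 inversion(s): (0,1), (2,4), (2,6), (2,7), (3,4), (3,6), (3,7), (4,7), (5,6), (5,7), (6,7). Each pair (i,j) satisfies i < j and arr[i] > arr[j].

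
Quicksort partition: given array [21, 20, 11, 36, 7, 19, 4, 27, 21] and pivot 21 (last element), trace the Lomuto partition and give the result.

Lomuto partition with pivot = 21:

Initial array: [21, 20, 11, 36, 7, 19, 4, 27, 21]

arr[0]=21 <= 21: swap with position 0, array becomes [21, 20, 11, 36, 7, 19, 4, 27, 21]
arr[1]=20 <= 21: swap with position 1, array becomes [21, 20, 11, 36, 7, 19, 4, 27, 21]
arr[2]=11 <= 21: swap with position 2, array becomes [21, 20, 11, 36, 7, 19, 4, 27, 21]
arr[3]=36 > 21: no swap
arr[4]=7 <= 21: swap with position 3, array becomes [21, 20, 11, 7, 36, 19, 4, 27, 21]
arr[5]=19 <= 21: swap with position 4, array becomes [21, 20, 11, 7, 19, 36, 4, 27, 21]
arr[6]=4 <= 21: swap with position 5, array becomes [21, 20, 11, 7, 19, 4, 36, 27, 21]
arr[7]=27 > 21: no swap

Place pivot at position 6: [21, 20, 11, 7, 19, 4, 21, 27, 36]
Pivot position: 6

After partitioning with pivot 21, the array becomes [21, 20, 11, 7, 19, 4, 21, 27, 36]. The pivot is placed at index 6. All elements to the left of the pivot are <= 21, and all elements to the right are > 21.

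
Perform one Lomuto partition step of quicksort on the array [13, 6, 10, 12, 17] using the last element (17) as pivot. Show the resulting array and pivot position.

Lomuto partition with pivot = 17:

Initial array: [13, 6, 10, 12, 17]

arr[0]=13 <= 17: swap with position 0, array becomes [13, 6, 10, 12, 17]
arr[1]=6 <= 17: swap with position 1, array becomes [13, 6, 10, 12, 17]
arr[2]=10 <= 17: swap with position 2, array becomes [13, 6, 10, 12, 17]
arr[3]=12 <= 17: swap with position 3, array becomes [13, 6, 10, 12, 17]

Place pivot at position 4: [13, 6, 10, 12, 17]
Pivot position: 4

After partitioning with pivot 17, the array becomes [13, 6, 10, 12, 17]. The pivot is placed at index 4. All elements to the left of the pivot are <= 17, and all elements to the right are > 17.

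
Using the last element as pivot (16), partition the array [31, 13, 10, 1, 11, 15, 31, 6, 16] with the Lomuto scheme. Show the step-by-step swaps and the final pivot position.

Lomuto partition with pivot = 16:

Initial array: [31, 13, 10, 1, 11, 15, 31, 6, 16]

arr[0]=31 > 16: no swap
arr[1]=13 <= 16: swap with position 0, array becomes [13, 31, 10, 1, 11, 15, 31, 6, 16]
arr[2]=10 <= 16: swap with position 1, array becomes [13, 10, 31, 1, 11, 15, 31, 6, 16]
arr[3]=1 <= 16: swap with position 2, array becomes [13, 10, 1, 31, 11, 15, 31, 6, 16]
arr[4]=11 <= 16: swap with position 3, array becomes [13, 10, 1, 11, 31, 15, 31, 6, 16]
arr[5]=15 <= 16: swap with position 4, array becomes [13, 10, 1, 11, 15, 31, 31, 6, 16]
arr[6]=31 > 16: no swap
arr[7]=6 <= 16: swap with position 5, array becomes [13, 10, 1, 11, 15, 6, 31, 31, 16]

Place pivot at position 6: [13, 10, 1, 11, 15, 6, 16, 31, 31]
Pivot position: 6

After partitioning with pivot 16, the array becomes [13, 10, 1, 11, 15, 6, 16, 31, 31]. The pivot is placed at index 6. All elements to the left of the pivot are <= 16, and all elements to the right are > 16.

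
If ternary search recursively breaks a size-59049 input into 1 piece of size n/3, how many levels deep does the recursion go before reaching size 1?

For divide and conquer with division factor 3:

Problem sizes at each level:
Level 0: 59049
Level 1: 19683
Level 2: 6561
Level 3: 2187
Level 4: 729
Level 5: 243
Level 6: 81
Level 7: 27
Level 8: 9
Level 9: 3
Level 10: 1

The root is level 0 and the size-1 base case is level 10 (the tree spans levels 0 through 10, i.e. 11 levels counting the root), so the depth is the number of divisions: log_3(59049) = 10

The recursion tree depth is log_3(59049) = 10. At each level, the problem size is divided by 3, so it takes 10 divisions to reduce to a base case of size 1. The algorithm makes 1 recursive call at each level.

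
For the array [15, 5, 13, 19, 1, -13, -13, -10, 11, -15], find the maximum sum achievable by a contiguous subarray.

Using Kadane's algorithm on [15, 5, 13, 19, 1, -13, -13, -10, 11, -15]:

Scanning through the array:
Position 1 (value 5): max_ending_here = 20, max_so_far = 20
Position 2 (value 13): max_ending_here = 33, max_so_far = 33
Position 3 (value 19): max_ending_here = 52, max_so_far = 52
Position 4 (value 1): max_ending_here = 53, max_so_far = 53
Position 5 (value -13): max_ending_here = 40, max_so_far = 53
Position 6 (value -13): max_ending_here = 27, max_so_far = 53
Position 7 (value -10): max_ending_here = 17, max_so_far = 53
Position 8 (value 11): max_ending_here = 28, max_so_far = 53
Position 9 (value -15): max_ending_here = 13, max_so_far = 53

Maximum subarray: [15, 5, 13, 19, 1]
Maximum sum: 53

The maximum subarray is [15, 5, 13, 19, 1] with sum 53. This subarray runs from index 0 to index 4.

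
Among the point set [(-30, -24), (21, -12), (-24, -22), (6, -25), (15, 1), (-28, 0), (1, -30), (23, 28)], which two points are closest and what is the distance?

Computing all pairwise distances among 8 points:

d((-30, -24), (21, -12)) = 52.3927
d((-30, -24), (-24, -22)) = 6.3246 <-- minimum
d((-30, -24), (6, -25)) = 36.0139
d((-30, -24), (15, 1)) = 51.4782
d((-30, -24), (-28, 0)) = 24.0832
d((-30, -24), (1, -30)) = 31.5753
d((-30, -24), (23, 28)) = 74.2496
d((21, -12), (-24, -22)) = 46.0977
d((21, -12), (6, -25)) = 19.8494
d((21, -12), (15, 1)) = 14.3178
d((21, -12), (-28, 0)) = 50.448
d((21, -12), (1, -30)) = 26.9072
d((21, -12), (23, 28)) = 40.05
d((-24, -22), (6, -25)) = 30.1496
d((-24, -22), (15, 1)) = 45.2769
d((-24, -22), (-28, 0)) = 22.3607
d((-24, -22), (1, -30)) = 26.2488
d((-24, -22), (23, 28)) = 68.6222
d((6, -25), (15, 1)) = 27.5136
d((6, -25), (-28, 0)) = 42.2019
d((6, -25), (1, -30)) = 7.0711
d((6, -25), (23, 28)) = 55.6597
d((15, 1), (-28, 0)) = 43.0116
d((15, 1), (1, -30)) = 34.0147
d((15, 1), (23, 28)) = 28.1603
d((-28, 0), (1, -30)) = 41.7253
d((-28, 0), (23, 28)) = 58.1808
d((1, -30), (23, 28)) = 62.0322

Closest pair: (-30, -24) and (-24, -22) with distance 6.3246

The closest pair is (-30, -24) and (-24, -22) with Euclidean distance 6.3246. For 8 points, brute-force pairwise comparison is shown above. For large n, the divide-and-conquer algorithm (sort by x, recurse on halves, check the dividing strip) achieves O(n log n).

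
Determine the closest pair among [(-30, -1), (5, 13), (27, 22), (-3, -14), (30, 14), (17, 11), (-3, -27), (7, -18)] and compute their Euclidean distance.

Computing all pairwise distances among 8 points:

d((-30, -1), (5, 13)) = 37.6962
d((-30, -1), (27, 22)) = 61.4654
d((-30, -1), (-3, -14)) = 29.9666
d((-30, -1), (30, 14)) = 61.8466
d((-30, -1), (17, 11)) = 48.5077
d((-30, -1), (-3, -27)) = 37.4833
d((-30, -1), (7, -18)) = 40.7185
d((5, 13), (27, 22)) = 23.7697
d((5, 13), (-3, -14)) = 28.1603
d((5, 13), (30, 14)) = 25.02
d((5, 13), (17, 11)) = 12.1655
d((5, 13), (-3, -27)) = 40.7922
d((5, 13), (7, -18)) = 31.0644
d((27, 22), (-3, -14)) = 46.8615
d((27, 22), (30, 14)) = 8.544 <-- minimum
d((27, 22), (17, 11)) = 14.8661
d((27, 22), (-3, -27)) = 57.4543
d((27, 22), (7, -18)) = 44.7214
d((-3, -14), (30, 14)) = 43.2782
d((-3, -14), (17, 11)) = 32.0156
d((-3, -14), (-3, -27)) = 13.0
d((-3, -14), (7, -18)) = 10.7703
d((30, 14), (17, 11)) = 13.3417
d((30, 14), (-3, -27)) = 52.6308
d((30, 14), (7, -18)) = 39.4081
d((17, 11), (-3, -27)) = 42.9418
d((17, 11), (7, -18)) = 30.6757
d((-3, -27), (7, -18)) = 13.4536

Closest pair: (27, 22) and (30, 14) with distance 8.544

The closest pair is (27, 22) and (30, 14) with Euclidean distance 8.544. For 8 points, brute-force pairwise comparison is shown above. For large n, the divide-and-conquer algorithm (sort by x, recurse on halves, check the dividing strip) achieves O(n log n).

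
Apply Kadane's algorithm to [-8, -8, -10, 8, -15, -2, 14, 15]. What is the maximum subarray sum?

Using Kadane's algorithm on [-8, -8, -10, 8, -15, -2, 14, 15]:

Scanning through the array:
Position 1 (value -8): max_ending_here = -8, max_so_far = -8
Position 2 (value -10): max_ending_here = -10, max_so_far = -8
Position 3 (value 8): max_ending_here = 8, max_so_far = 8
Position 4 (value -15): max_ending_here = -7, max_so_far = 8
Position 5 (value -2): max_ending_here = -2, max_so_far = 8
Position 6 (value 14): max_ending_here = 14, max_so_far = 14
Position 7 (value 15): max_ending_here = 29, max_so_far = 29

Maximum subarray: [14, 15]
Maximum sum: 29

The maximum subarray is [14, 15] with sum 29. This subarray runs from index 6 to index 7.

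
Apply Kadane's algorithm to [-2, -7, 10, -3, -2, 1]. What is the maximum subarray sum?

Using Kadane's algorithm on [-2, -7, 10, -3, -2, 1]:

Scanning through the array:
Position 1 (value -7): max_ending_here = -7, max_so_far = -2
Position 2 (value 10): max_ending_here = 10, max_so_far = 10
Position 3 (value -3): max_ending_here = 7, max_so_far = 10
Position 4 (value -2): max_ending_here = 5, max_so_far = 10
Position 5 (value 1): max_ending_here = 6, max_so_far = 10

Maximum subarray: [10]
Maximum sum: 10

The maximum subarray is [10] with sum 10. This subarray runs from index 2 to index 2.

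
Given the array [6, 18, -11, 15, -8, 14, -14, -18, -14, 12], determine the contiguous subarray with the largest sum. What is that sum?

Using Kadane's algorithm on [6, 18, -11, 15, -8, 14, -14, -18, -14, 12]:

Scanning through the array:
Position 1 (value 18): max_ending_here = 24, max_so_far = 24
Position 2 (value -11): max_ending_here = 13, max_so_far = 24
Position 3 (value 15): max_ending_here = 28, max_so_far = 28
Position 4 (value -8): max_ending_here = 20, max_so_far = 28
Position 5 (value 14): max_ending_here = 34, max_so_far = 34
Position 6 (value -14): max_ending_here = 20, max_so_far = 34
Position 7 (value -18): max_ending_here = 2, max_so_far = 34
Position 8 (value -14): max_ending_here = -12, max_so_far = 34
Position 9 (value 12): max_ending_here = 12, max_so_far = 34

Maximum subarray: [6, 18, -11, 15, -8, 14]
Maximum sum: 34

The maximum subarray is [6, 18, -11, 15, -8, 14] with sum 34. This subarray runs from index 0 to index 5.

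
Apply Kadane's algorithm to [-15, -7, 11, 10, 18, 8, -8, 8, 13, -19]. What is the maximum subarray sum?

Using Kadane's algorithm on [-15, -7, 11, 10, 18, 8, -8, 8, 13, -19]:

Scanning through the array:
Position 1 (value -7): max_ending_here = -7, max_so_far = -7
Position 2 (value 11): max_ending_here = 11, max_so_far = 11
Position 3 (value 10): max_ending_here = 21, max_so_far = 21
Position 4 (value 18): max_ending_here = 39, max_so_far = 39
Position 5 (value 8): max_ending_here = 47, max_so_far = 47
Position 6 (value -8): max_ending_here = 39, max_so_far = 47
Position 7 (value 8): max_ending_here = 47, max_so_far = 47
Position 8 (value 13): max_ending_here = 60, max_so_far = 60
Position 9 (value -19): max_ending_here = 41, max_so_far = 60

Maximum subarray: [11, 10, 18, 8, -8, 8, 13]
Maximum sum: 60

The maximum subarray is [11, 10, 18, 8, -8, 8, 13] with sum 60. This subarray runs from index 2 to index 8.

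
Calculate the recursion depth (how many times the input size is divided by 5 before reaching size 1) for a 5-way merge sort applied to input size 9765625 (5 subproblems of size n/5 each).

For divide and conquer with division factor 5:

Problem sizes at each level:
Level 0: 9765625
Level 1: 1953125
Level 2: 390625
Level 3: 78125
Level 4: 15625
Level 5: 3125
Level 6: 625
Level 7: 125
Level 8: 25
Level 9: 5
Level 10: 1

The root is level 0 and the size-1 base case is level 10 (the tree spans levels 0 through 10, i.e. 11 levels counting the root), so the depth is the number of divisions: log_5(9765625) = 10

The recursion tree depth is log_5(9765625) = 10. At each level, the problem size is divided by 5, so it takes 10 divisions to reduce to a base case of size 1. The algorithm makes 5 recursive calls at each level.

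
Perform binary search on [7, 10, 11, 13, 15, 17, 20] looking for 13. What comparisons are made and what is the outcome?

Binary search for 13 in [7, 10, 11, 13, 15, 17, 20]:

lo=0, hi=6, mid=3, arr[mid]=13 -> Found target at index 3!

Binary search finds 13 at index 3 after 1 comparisons. The search repeatedly halves the search space by comparing with the middle element.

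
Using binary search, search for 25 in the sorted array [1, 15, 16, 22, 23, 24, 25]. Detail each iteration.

Binary search for 25 in [1, 15, 16, 22, 23, 24, 25]:

lo=0, hi=6, mid=3, arr[mid]=22 -> 22 < 25, search right half
lo=4, hi=6, mid=5, arr[mid]=24 -> 24 < 25, search right half
lo=6, hi=6, mid=6, arr[mid]=25 -> Found target at index 6!

Binary search finds 25 at index 6 after 3 comparisons. The search repeatedly halves the search space by comparing with the middle element.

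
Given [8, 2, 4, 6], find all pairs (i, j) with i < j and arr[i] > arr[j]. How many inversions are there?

Finding inversions in [8, 2, 4, 6]:

(0, 1): arr[0]=8 > arr[1]=2
(0, 2): arr[0]=8 > arr[2]=4
(0, 3): arr[0]=8 > arr[3]=6

Total inversions: 3

The array has 3 inversion(s): (0,1), (0,2), (0,3). Each pair (i,j) satisfies i < j and arr[i] > arr[j].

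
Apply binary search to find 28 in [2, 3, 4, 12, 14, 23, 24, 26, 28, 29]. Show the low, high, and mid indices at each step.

Binary search for 28 in [2, 3, 4, 12, 14, 23, 24, 26, 28, 29]:

lo=0, hi=9, mid=4, arr[mid]=14 -> 14 < 28, search right half
lo=5, hi=9, mid=7, arr[mid]=26 -> 26 < 28, search right half
lo=8, hi=9, mid=8, arr[mid]=28 -> Found target at index 8!

Binary search finds 28 at index 8 after 3 comparisons. The search repeatedly halves the search space by comparing with the middle element.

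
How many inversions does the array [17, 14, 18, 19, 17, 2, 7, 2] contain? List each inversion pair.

Finding inversions in [17, 14, 18, 19, 17, 2, 7, 2]:

(0, 1): arr[0]=17 > arr[1]=14
(0, 5): arr[0]=17 > arr[5]=2
(0, 6): arr[0]=17 > arr[6]=7
(0, 7): arr[0]=17 > arr[7]=2
(1, 5): arr[1]=14 > arr[5]=2
(1, 6): arr[1]=14 > arr[6]=7
(1, 7): arr[1]=14 > arr[7]=2
(2, 4): arr[2]=18 > arr[4]=17
(2, 5): arr[2]=18 > arr[5]=2
(2, 6): arr[2]=18 > arr[6]=7
(2, 7): arr[2]=18 > arr[7]=2
(3, 4): arr[3]=19 > arr[4]=17
(3, 5): arr[3]=19 > arr[5]=2
(3, 6): arr[3]=19 > arr[6]=7
(3, 7): arr[3]=19 > arr[7]=2
(4, 5): arr[4]=17 > arr[5]=2
(4, 6): arr[4]=17 > arr[6]=7
(4, 7): arr[4]=17 > arr[7]=2
(6, 7): arr[6]=7 > arr[7]=2

Total inversions: 19

The array has 19 inversion(s): (0,1), (0,5), (0,6), (0,7), (1,5), (1,6), (1,7), (2,4), (2,5), (2,6), (2,7), (3,4), (3,5), (3,6), (3,7), (4,5), (4,6), (4,7), (6,7). Each pair (i,j) satisfies i < j and arr[i] > arr[j].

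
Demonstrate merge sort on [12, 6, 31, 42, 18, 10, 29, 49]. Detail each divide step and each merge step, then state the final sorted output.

Merge sort trace:

Split: [12, 6, 31, 42, 18, 10, 29, 49] -> [12, 6, 31, 42] and [18, 10, 29, 49]
  Split: [12, 6, 31, 42] -> [12, 6] and [31, 42]
    Split: [12, 6] -> [12] and [6]
    Merge: [12] + [6] -> [6, 12]
    Split: [31, 42] -> [31] and [42]
    Merge: [31] + [42] -> [31, 42]
  Merge: [6, 12] + [31, 42] -> [6, 12, 31, 42]
  Split: [18, 10, 29, 49] -> [18, 10] and [29, 49]
    Split: [18, 10] -> [18] and [10]
    Merge: [18] + [10] -> [10, 18]
    Split: [29, 49] -> [29] and [49]
    Merge: [29] + [49] -> [29, 49]
  Merge: [10, 18] + [29, 49] -> [10, 18, 29, 49]
Merge: [6, 12, 31, 42] + [10, 18, 29, 49] -> [6, 10, 12, 18, 29, 31, 42, 49]

Final sorted array: [6, 10, 12, 18, 29, 31, 42, 49]

The merge sort proceeds by recursively splitting the array and merging sorted halves.
After all merges, the sorted array is [6, 10, 12, 18, 29, 31, 42, 49].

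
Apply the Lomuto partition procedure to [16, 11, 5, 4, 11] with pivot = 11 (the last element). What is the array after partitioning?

Lomuto partition with pivot = 11:

Initial array: [16, 11, 5, 4, 11]

arr[0]=16 > 11: no swap
arr[1]=11 <= 11: swap with position 0, array becomes [11, 16, 5, 4, 11]
arr[2]=5 <= 11: swap with position 1, array becomes [11, 5, 16, 4, 11]
arr[3]=4 <= 11: swap with position 2, array becomes [11, 5, 4, 16, 11]

Place pivot at position 3: [11, 5, 4, 11, 16]
Pivot position: 3

After partitioning with pivot 11, the array becomes [11, 5, 4, 11, 16]. The pivot is placed at index 3. All elements to the left of the pivot are <= 11, and all elements to the right are > 11.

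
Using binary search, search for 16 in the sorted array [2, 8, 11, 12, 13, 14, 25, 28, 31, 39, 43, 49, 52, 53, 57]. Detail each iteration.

Binary search for 16 in [2, 8, 11, 12, 13, 14, 25, 28, 31, 39, 43, 49, 52, 53, 57]:

lo=0, hi=14, mid=7, arr[mid]=28 -> 28 > 16, search left half
lo=0, hi=6, mid=3, arr[mid]=12 -> 12 < 16, search right half
lo=4, hi=6, mid=5, arr[mid]=14 -> 14 < 16, search right half
lo=6, hi=6, mid=6, arr[mid]=25 -> 25 > 16, search left half
lo=6 > hi=5, target 16 not found

Binary search determines that 16 is not in the array after 4 comparisons. The search space was exhausted without finding the target.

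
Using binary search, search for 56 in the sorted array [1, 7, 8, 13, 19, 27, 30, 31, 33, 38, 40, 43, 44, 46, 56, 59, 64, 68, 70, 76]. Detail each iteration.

Binary search for 56 in [1, 7, 8, 13, 19, 27, 30, 31, 33, 38, 40, 43, 44, 46, 56, 59, 64, 68, 70, 76]:

lo=0, hi=19, mid=9, arr[mid]=38 -> 38 < 56, search right half
lo=10, hi=19, mid=14, arr[mid]=56 -> Found target at index 14!

Binary search finds 56 at index 14 after 2 comparisons. The search repeatedly halves the search space by comparing with the middle element.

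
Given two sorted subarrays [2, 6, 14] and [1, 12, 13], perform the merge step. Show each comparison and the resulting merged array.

Merging process:

Compare 2 vs 1: take 1 from right. Merged: [1]
Compare 2 vs 12: take 2 from left. Merged: [1, 2]
Compare 6 vs 12: take 6 from left. Merged: [1, 2, 6]
Compare 14 vs 12: take 12 from right. Merged: [1, 2, 6, 12]
Compare 14 vs 13: take 13 from right. Merged: [1, 2, 6, 12, 13]
Append remaining from left: [14]. Merged: [1, 2, 6, 12, 13, 14]

Final merged array: [1, 2, 6, 12, 13, 14]
Total comparisons: 5

The merged array is [1, 2, 6, 12, 13, 14], requiring 5 comparisons. The merge step runs in O(n) time where n is the total number of elements.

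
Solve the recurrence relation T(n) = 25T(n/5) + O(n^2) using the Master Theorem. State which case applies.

Master Theorem for T(n) = 25T(n/5) + O(n^2):

a = 25, b = 5, c = 2
log_b(a) = log_5(25) = 2.0000

Case 2: c = 2 = log_5(25) = 2.0000
T(n) = O(n^2 log n) = O(n^2 log n)

For T(n) = 25T(n/5) + O(n^2): log_5(25) = 2.0000. This is Case 2 of the Master Theorem (c = log_b(a), equal work at all levels), giving O(n^2 log n).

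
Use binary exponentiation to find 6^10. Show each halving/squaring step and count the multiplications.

Computing 6^10 by squaring (build up from 6^1; each line after the first costs one multiplication):

6^1 = 6
6^2 = (6^1)^2 = 6^2 = 36
6^4 = (6^2)^2 = 36^2 = 1296
6^5 = 6 * 6^4 = 6 * 1296 = 7776
6^10 = (6^5)^2 = 7776^2 = 60466176

Result: 60466176
Multiplications needed: 4 (4 lines after 6^1)

6^10 = 60466176. Using exponentiation by squaring, this requires 4 multiplications. The key idea: if the exponent is even, square the half-power; if odd, multiply by the base once.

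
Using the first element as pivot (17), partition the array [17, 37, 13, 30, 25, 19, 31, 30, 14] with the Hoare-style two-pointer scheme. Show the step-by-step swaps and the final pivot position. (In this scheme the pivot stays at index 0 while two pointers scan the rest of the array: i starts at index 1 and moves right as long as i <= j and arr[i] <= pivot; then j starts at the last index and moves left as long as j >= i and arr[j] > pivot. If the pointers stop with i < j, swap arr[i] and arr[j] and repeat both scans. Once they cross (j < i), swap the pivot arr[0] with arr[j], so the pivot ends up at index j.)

Hoare-style two-pointer partition with pivot = 17:

Initial array: [17, 37, 13, 30, 25, 19, 31, 30, 14]

Pointers start at i = 1, j = 8.
i stops at index 1 (arr[1]=37 > 17), j stops at index 8 (arr[8]=14 <= 17): swap arr[1] and arr[8], array becomes [17, 14, 13, 30, 25, 19, 31, 30, 37]
i ends at 3, j ends at 2: the pointers have crossed (j < i), so scanning stops.

Swap pivot arr[0] with arr[2] to place pivot at position 2: [13, 14, 17, 30, 25, 19, 31, 30, 37]
Pivot position: 2

After partitioning with pivot 17, the array becomes [13, 14, 17, 30, 25, 19, 31, 30, 37]. The pivot is placed at index 2. All elements to the left of the pivot are <= 17, and all elements to the right are > 17.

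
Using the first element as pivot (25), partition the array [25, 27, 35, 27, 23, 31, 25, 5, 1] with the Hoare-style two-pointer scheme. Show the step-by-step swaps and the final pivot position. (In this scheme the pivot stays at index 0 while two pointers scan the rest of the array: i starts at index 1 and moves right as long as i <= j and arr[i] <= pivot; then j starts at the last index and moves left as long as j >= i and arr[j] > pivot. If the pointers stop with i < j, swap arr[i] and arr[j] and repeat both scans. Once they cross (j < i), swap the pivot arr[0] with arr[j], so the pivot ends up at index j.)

Hoare-style two-pointer partition with pivot = 25:

Initial array: [25, 27, 35, 27, 23, 31, 25, 5, 1]

Pointers start at i = 1, j = 8.
i stops at index 1 (arr[1]=27 > 25), j stops at index 8 (arr[8]=1 <= 25): swap arr[1] and arr[8], array becomes [25, 1, 35, 27, 23, 31, 25, 5, 27]
i stops at index 2 (arr[2]=35 > 25), j stops at index 7 (arr[7]=5 <= 25): swap arr[2] and arr[7], array becomes [25, 1, 5, 27, 23, 31, 25, 35, 27]
i stops at index 3 (arr[3]=27 > 25), j stops at index 6 (arr[6]=25 <= 25): swap arr[3] and arr[6], array becomes [25, 1, 5, 25, 23, 31, 27, 35, 27]
i ends at 5, j ends at 4: the pointers have crossed (j < i), so scanning stops.

Swap pivot arr[0] with arr[4] to place pivot at position 4: [23, 1, 5, 25, 25, 31, 27, 35, 27]
Pivot position: 4

After partitioning with pivot 25, the array becomes [23, 1, 5, 25, 25, 31, 27, 35, 27]. The pivot is placed at index 4. All elements to the left of the pivot are <= 25, and all elements to the right are > 25.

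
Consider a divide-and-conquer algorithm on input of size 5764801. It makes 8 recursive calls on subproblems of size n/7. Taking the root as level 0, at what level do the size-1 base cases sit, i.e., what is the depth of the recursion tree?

For divide and conquer with division factor 7:

Problem sizes at each level:
Level 0: 5764801
Level 1: 823543
Level 2: 117649
Level 3: 16807
Level 4: 2401
Level 5: 343
Level 6: 49
Level 7: 7
Level 8: 1

The root is level 0 and the size-1 base case is level 8 (the tree spans levels 0 through 8, i.e. 9 levels counting the root), so the depth is the number of divisions: log_7(5764801) = 8

The recursion tree depth is log_7(5764801) = 8. At each level, the problem size is divided by 7, so it takes 8 divisions to reduce to a base case of size 1. The algorithm makes 8 recursive calls at each level.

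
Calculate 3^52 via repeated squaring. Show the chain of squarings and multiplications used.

Computing 3^52 by squaring (build up from 3^1; each line after the first costs one multiplication):

3^1 = 3
3^2 = (3^1)^2 = 3^2 = 9
3^3 = 3 * 3^2 = 3 * 9 = 27
3^6 = (3^3)^2 = 27^2 = 729
3^12 = (3^6)^2 = 729^2 = 531441
3^13 = 3 * 3^12 = 3 * 531441 = 1594323
3^26 = (3^13)^2 = 1594323^2 = 2541865828329
3^52 = (3^26)^2 = 2541865828329^2 = 6461081889226673298932241

Result: 6461081889226673298932241
Multiplications needed: 7 (7 lines after 3^1)

3^52 = 6461081889226673298932241. Using exponentiation by squaring, this requires 7 multiplications. The key idea: if the exponent is even, square the half-power; if odd, multiply by the base once.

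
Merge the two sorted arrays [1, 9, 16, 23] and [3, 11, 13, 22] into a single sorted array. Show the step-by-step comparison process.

Merging process:

Compare 1 vs 3: take 1 from left. Merged: [1]
Compare 9 vs 3: take 3 from right. Merged: [1, 3]
Compare 9 vs 11: take 9 from left. Merged: [1, 3, 9]
Compare 16 vs 11: take 11 from right. Merged: [1, 3, 9, 11]
Compare 16 vs 13: take 13 from right. Merged: [1, 3, 9, 11, 13]
Compare 16 vs 22: take 16 from left. Merged: [1, 3, 9, 11, 13, 16]
Compare 23 vs 22: take 22 from right. Merged: [1, 3, 9, 11, 13, 16, 22]
Append remaining from left: [23]. Merged: [1, 3, 9, 11, 13, 16, 22, 23]

Final merged array: [1, 3, 9, 11, 13, 16, 22, 23]
Total comparisons: 7

The merged array is [1, 3, 9, 11, 13, 16, 22, 23], requiring 7 comparisons. The merge step runs in O(n) time where n is the total number of elements.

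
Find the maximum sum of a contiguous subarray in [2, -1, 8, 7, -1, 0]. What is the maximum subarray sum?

Using Kadane's algorithm on [2, -1, 8, 7, -1, 0]:

Scanning through the array:
Position 1 (value -1): max_ending_here = 1, max_so_far = 2
Position 2 (value 8): max_ending_here = 9, max_so_far = 9
Position 3 (value 7): max_ending_here = 16, max_so_far = 16
Position 4 (value -1): max_ending_here = 15, max_so_far = 16
Position 5 (value 0): max_ending_here = 15, max_so_far = 16

Maximum subarray: [2, -1, 8, 7]
Maximum sum: 16

The maximum subarray is [2, -1, 8, 7] with sum 16. This subarray runs from index 0 to index 3.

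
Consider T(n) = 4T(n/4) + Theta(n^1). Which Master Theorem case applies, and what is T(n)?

Master Theorem for T(n) = 4T(n/4) + O(n^1):

a = 4, b = 4, c = 1
log_b(a) = log_4(4) = 1.0000

Case 2: c = 1 = log_4(4) = 1.0000
T(n) = O(n^1 log n) = O(n log n)

For T(n) = 4T(n/4) + O(n^1): log_4(4) = 1.0000. This is Case 2 of the Master Theorem (c = log_b(a), equal work at all levels), giving O(n log n).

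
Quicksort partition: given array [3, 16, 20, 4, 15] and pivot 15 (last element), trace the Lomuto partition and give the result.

Lomuto partition with pivot = 15:

Initial array: [3, 16, 20, 4, 15]

arr[0]=3 <= 15: swap with position 0, array becomes [3, 16, 20, 4, 15]
arr[1]=16 > 15: no swap
arr[2]=20 > 15: no swap
arr[3]=4 <= 15: swap with position 1, array becomes [3, 4, 20, 16, 15]

Place pivot at position 2: [3, 4, 15, 16, 20]
Pivot position: 2

After partitioning with pivot 15, the array becomes [3, 4, 15, 16, 20]. The pivot is placed at index 2. All elements to the left of the pivot are <= 15, and all elements to the right are > 15.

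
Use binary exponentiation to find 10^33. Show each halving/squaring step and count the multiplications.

Computing 10^33 by squaring (build up from 10^1; each line after the first costs one multiplication):

10^1 = 10
10^2 = (10^1)^2 = 10^2 = 100
10^4 = (10^2)^2 = 100^2 = 10000
10^8 = (10^4)^2 = 10000^2 = 100000000
10^16 = (10^8)^2 = 100000000^2 = 10000000000000000
10^32 = (10^16)^2 = 10000000000000000^2 = 100000000000000000000000000000000
10^33 = 10 * 10^32 = 10 * 100000000000000000000000000000000 = 1000000000000000000000000000000000

Result: 1000000000000000000000000000000000
Multiplications needed: 6 (6 lines after 10^1)

10^33 = 1000000000000000000000000000000000. Using exponentiation by squaring, this requires 6 multiplications. The key idea: if the exponent is even, square the half-power; if odd, multiply by the base once.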